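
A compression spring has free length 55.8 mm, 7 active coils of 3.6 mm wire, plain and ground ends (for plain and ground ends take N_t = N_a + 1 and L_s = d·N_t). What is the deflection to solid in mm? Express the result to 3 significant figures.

27.0 mm

N_t = 8; L_s = 3.6·8 = 28.8 mm
δ_solid = L₀ − L_s = 55.8 − 28.8 = 27 mm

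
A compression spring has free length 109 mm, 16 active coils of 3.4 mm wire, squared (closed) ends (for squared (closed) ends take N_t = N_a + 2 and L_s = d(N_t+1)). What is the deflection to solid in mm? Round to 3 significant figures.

44.4 mm

N_t = 18; L_s = 3.4·19 = 64.6 mm
δ_solid = L₀ − L_s = 109 − 64.6 = 44.4 mm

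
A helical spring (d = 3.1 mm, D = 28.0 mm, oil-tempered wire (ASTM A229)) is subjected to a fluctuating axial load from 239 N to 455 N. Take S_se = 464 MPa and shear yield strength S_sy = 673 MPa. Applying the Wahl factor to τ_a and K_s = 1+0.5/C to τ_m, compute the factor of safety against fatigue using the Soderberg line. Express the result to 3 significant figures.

0.513

C = D/d = 28.0/3.1 = 9.0323; K_W = (4C−1)/(4C−4)+0.615/C = 1.1615; K_s = 1+0.5/C = 1.0554
F_a = (F_max−F_min)/2 = 108 N; F_m = (F_max+F_min)/2 = 347 N
τ_a = K_W·8F_aD/(πd³) = 1.1615 × 258.49 = 300.22 MPa
τ_m = K_s·8F_mD/(πd³) = 1.0554 × 830.51 = 876.48 MPa
Soderberg: 1/n_f = τ_a/S_se + τ_m/S_sy = 300.22/464 + 876.48/673 = 0.64703 + 1.30235 = 1.9494
n_f = 1/1.9494 = 0.513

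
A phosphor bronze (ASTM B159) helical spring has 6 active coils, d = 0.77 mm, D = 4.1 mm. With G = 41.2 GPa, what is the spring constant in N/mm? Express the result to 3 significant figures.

4.38 N/mm

k = Gd⁴/(8D³N_a) = (41.2×10³ × 0.77⁴) / (8 × 4.1³ × 6)
  = 14483.1 / 3308.21 = 4.3779 N/mm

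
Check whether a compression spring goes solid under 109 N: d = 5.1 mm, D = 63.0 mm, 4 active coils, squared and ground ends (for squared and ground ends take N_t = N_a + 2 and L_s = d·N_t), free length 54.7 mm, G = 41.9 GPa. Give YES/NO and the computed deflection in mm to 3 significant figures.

k = Gd⁴/(8D³N_a) = (41.9×10³)(5.1⁴)/(8·63.0³·4) = 3.5426 N/mm
N_t = 6; L_s = 5.1·6 = 30.6 mm; δ_solid = L₀ − L_s = 54.7 − 30.6 = 24.1 mm
δ = F/k = 109/3.5426 = 30.768 mm
δ ≥ δ_solid → spring goes solid

YES, δ = 30.8 mm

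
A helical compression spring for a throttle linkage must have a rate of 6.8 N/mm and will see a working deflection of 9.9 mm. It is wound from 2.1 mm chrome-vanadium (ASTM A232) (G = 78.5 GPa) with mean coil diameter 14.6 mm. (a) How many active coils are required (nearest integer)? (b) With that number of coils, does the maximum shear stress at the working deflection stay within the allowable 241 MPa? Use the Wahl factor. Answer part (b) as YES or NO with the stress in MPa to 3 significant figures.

N_a = Gd⁴/(8D³k) = (78.5×10³)(2.1⁴)/(8·14.6³·6.8) = 9.018 → N_a = 9
Actual rate k = Gd⁴/(8D³·9) = 6.8133 N/mm
Working load F = kδ = 6.8133·9.9 = 67.451 N
C = 14.6/2.1 = 6.9524; K_W = (4C−1)/(4C−4)+0.615/C = 1.2145
τ_max = K_W·8FD/(πd³) = 1.2145·270.79 = 328.86 MPa
τ_max > 241 MPa → exceeds allowable

(a) 9 coils; (b) NO, τ_max = 329 MPa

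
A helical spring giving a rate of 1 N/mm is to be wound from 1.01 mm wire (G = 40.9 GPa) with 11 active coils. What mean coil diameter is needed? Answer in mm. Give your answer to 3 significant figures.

D = (Gd⁴/(8N_a·k))^(1/3) = (40.9×10³·1.01⁴/(8·11·1))^(1/3)
  = (483.644)^(1/3) = 7.8495 mm

7.85 mm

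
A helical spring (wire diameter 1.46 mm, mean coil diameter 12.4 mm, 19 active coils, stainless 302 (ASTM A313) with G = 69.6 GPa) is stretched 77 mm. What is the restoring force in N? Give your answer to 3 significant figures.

84.0 N

k = Gd⁴/(8D³N_a) = (69.6×10³)(1.46⁴)/(8·12.4³·19) = 1.0912 N/mm
F = k·δ = 1.0912 × 77 = 84.024 N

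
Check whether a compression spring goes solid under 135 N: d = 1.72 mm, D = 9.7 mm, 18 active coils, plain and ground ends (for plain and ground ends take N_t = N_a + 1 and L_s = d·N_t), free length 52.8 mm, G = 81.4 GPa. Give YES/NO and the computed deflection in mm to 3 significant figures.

YES, δ = 24.9 mm

k = Gd⁴/(8D³N_a) = (81.4×10³)(1.72⁴)/(8·9.7³·18) = 5.4208 N/mm
N_t = 19; L_s = 1.72·19 = 32.68 mm; δ_solid = L₀ − L_s = 52.8 − 32.68 = 20.12 mm
δ = F/k = 135/5.4208 = 24.904 mm
δ ≥ δ_solid → spring goes solid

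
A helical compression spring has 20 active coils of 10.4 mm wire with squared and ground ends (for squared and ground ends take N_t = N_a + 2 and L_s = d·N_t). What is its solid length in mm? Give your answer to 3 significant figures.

squared and ground ends: N_t = N_a + 2 = 20 + 2 = 22
L_s = d·N_t = 10.4 × 22 = 228.8 mm

229 mm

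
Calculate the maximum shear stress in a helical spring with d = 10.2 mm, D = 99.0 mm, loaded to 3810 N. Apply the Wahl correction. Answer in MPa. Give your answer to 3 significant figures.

1040 MPa

Spring index C = D/d = 99.0/10.2 = 9.7059
K_W = (4C−1)/(4C−4) + 0.615/C = 37.824/34.824 + 0.0634 = 1.1495
τ₀ = 8FD/(πd³) = 8·3810·99.0/(π·10.2³) = 3.01752e+06/3333.9 = 905.11 MPa
τ_max = K·τ₀ = 1.1495 × 905.11 = 1040.4 MPa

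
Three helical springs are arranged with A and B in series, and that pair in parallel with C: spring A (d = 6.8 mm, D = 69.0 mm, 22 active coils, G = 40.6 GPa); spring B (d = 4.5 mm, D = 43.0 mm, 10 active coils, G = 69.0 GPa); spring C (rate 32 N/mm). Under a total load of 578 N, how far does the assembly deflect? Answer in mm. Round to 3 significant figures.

k_A = Gd⁴/(8D³N_a) = (40.6×10³)(6.8⁴)/(8·69.0³·22) = 1.5014 N/mm
k_B = Gd⁴/(8D³N_a) = (69.0×10³)(4.5⁴)/(8·43.0³·10) = 4.4484 N/mm
Springs A,B series: k_AB = 1/(1/1.5014+1/4.4484) = 1.1225 N/mm; parallel with C: k_eq = 1.1225+32 = 33.123 N/mm
δ = F/k_eq = 578/33.123 = 17.45 mm

17.5 mm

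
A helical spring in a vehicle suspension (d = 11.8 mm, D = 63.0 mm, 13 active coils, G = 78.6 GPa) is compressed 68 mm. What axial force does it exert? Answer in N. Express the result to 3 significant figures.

3980 N

k = Gd⁴/(8D³N_a) = (78.6×10³)(11.8⁴)/(8·63.0³·13) = 58.6 N/mm
F = k·δ = 58.6 × 68 = 3984.8 N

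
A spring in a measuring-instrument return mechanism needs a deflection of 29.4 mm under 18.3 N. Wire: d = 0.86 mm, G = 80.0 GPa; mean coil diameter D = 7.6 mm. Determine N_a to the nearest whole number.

Required rate k = F/δ = 18.3/29.4 = 0.62245 N/mm
N_a = Gd⁴/(8D³k) = (80.0×10³ × 0.86⁴)/(8 × 7.6³ × 0.62245)
    = 43760.7 / 2185.92 = 20.02 → 20 coils

20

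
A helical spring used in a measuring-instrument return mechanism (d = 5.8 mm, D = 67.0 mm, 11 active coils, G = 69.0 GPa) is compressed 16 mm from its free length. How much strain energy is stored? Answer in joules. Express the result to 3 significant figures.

0.378 J

k = Gd⁴/(8D³N_a) = (69.0×10³)(5.8⁴)/(8·67.0³·11) = 2.9502 N/mm
U = ½kδ² = 0.5 × 2.9502 × 16² = 377.63 N·mm = 0.37763 J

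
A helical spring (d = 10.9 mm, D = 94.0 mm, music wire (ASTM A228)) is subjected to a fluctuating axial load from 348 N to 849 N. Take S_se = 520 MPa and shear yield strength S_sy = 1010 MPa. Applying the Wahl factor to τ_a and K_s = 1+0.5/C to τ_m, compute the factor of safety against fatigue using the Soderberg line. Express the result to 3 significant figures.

4.54

C = D/d = 94.0/10.9 = 8.6239; K_W = (4C−1)/(4C−4)+0.615/C = 1.1697; K_s = 1+0.5/C = 1.0580
F_a = (F_max−F_min)/2 = 250.5 N; F_m = (F_max+F_min)/2 = 598.5 N
τ_a = K_W·8F_aD/(πd³) = 1.1697 × 46.302 = 54.159 MPa
τ_m = K_s·8F_mD/(πd³) = 1.0580 × 110.62 = 117.04 MPa
Soderberg: 1/n_f = τ_a/S_se + τ_m/S_sy = 54.159/520 + 117.04/1010 = 0.10415 + 0.11588 = 0.22003
n_f = 1/0.22003 = 4.545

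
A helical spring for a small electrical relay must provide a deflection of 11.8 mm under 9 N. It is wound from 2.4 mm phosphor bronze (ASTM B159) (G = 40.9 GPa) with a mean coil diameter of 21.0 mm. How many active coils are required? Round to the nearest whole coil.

Required rate k = F/δ = 9/11.8 = 0.76271 N/mm
N_a = Gd⁴/(8D³k) = (40.9×10³ × 2.4⁴)/(8 × 21.0³ × 0.76271)
    = 1.35696e+06 / 56507.8 = 24.01 → 24 coils

24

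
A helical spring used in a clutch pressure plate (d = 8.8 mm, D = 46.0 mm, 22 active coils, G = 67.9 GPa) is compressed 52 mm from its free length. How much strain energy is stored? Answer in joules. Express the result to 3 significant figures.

k = Gd⁴/(8D³N_a) = (67.9×10³)(8.8⁴)/(8·46.0³·22) = 23.769 N/mm
U = ½kδ² = 0.5 × 23.769 × 52² = 32136 N·mm = 32.136 J

32.1 J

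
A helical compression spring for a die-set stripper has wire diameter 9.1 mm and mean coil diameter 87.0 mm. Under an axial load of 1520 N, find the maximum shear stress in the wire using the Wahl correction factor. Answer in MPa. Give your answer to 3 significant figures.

Spring index C = D/d = 87.0/9.1 = 9.5604
K_W = (4C−1)/(4C−4) + 0.615/C = 37.242/34.242 + 0.0643 = 1.1519
τ₀ = 8FD/(πd³) = 8·1520·87.0/(π·9.1³) = 1.05792e+06/2367.4 = 446.87 MPa
τ_max = K·τ₀ = 1.1519 × 446.87 = 514.76 MPa

515 MPa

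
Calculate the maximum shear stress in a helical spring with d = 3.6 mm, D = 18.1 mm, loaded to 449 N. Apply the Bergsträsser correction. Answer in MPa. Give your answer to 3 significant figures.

573 MPa

Spring index C = D/d = 18.1/3.6 = 5.0278
K_B = (4C+2)/(4C−3) = 22.111/17.111 = 1.2922
τ₀ = 8FD/(πd³) = 8·449·18.1/(π·3.6³) = 65015.2/146.57 = 443.57 MPa
τ_max = K·τ₀ = 1.2922 × 443.57 = 573.18 MPa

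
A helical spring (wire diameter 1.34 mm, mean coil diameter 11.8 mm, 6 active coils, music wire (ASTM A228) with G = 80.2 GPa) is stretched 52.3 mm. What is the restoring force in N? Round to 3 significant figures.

k = Gd⁴/(8D³N_a) = (80.2×10³)(1.34⁴)/(8·11.8³·6) = 3.2787 N/mm
F = k·δ = 3.2787 × 52.3 = 171.48 N

171 N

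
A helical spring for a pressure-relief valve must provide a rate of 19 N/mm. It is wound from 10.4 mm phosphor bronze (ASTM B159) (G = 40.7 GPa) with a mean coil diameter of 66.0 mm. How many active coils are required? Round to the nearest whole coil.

N_a = Gd⁴/(8D³k) = (40.7×10³ × 10.4⁴)/(8 × 66.0³ × 19)
    = 4.76132e+08 / 4.36994e+07 = 10.9 → 11 coils

11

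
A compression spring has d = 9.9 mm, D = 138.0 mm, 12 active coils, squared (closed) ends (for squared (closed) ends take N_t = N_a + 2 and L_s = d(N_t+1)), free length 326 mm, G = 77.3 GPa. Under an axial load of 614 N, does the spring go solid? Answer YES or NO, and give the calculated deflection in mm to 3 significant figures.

k = Gd⁴/(8D³N_a) = (77.3×10³)(9.9⁴)/(8·138.0³·12) = 2.9431 N/mm
N_t = 14; L_s = 9.9·15 = 148.5 mm; δ_solid = L₀ − L_s = 326 − 148.5 = 177.5 mm
δ = F/k = 614/2.9431 = 208.62 mm
δ ≥ δ_solid → spring goes solid

YES, δ = 209 mm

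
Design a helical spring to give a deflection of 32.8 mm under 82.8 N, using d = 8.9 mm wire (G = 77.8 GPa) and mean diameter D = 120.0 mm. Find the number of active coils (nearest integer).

14

Required rate k = F/δ = 82.8/32.8 = 2.5244 N/mm
N_a = Gd⁴/(8D³k) = (77.8×10³ × 8.9⁴)/(8 × 120.0³ × 2.5244)
    = 4.88135e+08 / 3.48972e+07 = 13.99 → 14 coils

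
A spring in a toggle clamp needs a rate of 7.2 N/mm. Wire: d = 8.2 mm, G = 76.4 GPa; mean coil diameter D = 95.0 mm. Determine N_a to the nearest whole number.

7

N_a = Gd⁴/(8D³k) = (76.4×10³ × 8.2⁴)/(8 × 95.0³ × 7.2)
    = 3.45421e+08 / 4.93848e+07 = 6.994 → 7 coils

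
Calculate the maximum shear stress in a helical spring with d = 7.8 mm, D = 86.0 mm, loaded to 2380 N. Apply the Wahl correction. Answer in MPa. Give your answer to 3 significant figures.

1240 MPa

Spring index C = D/d = 86.0/7.8 = 11.0256
K_W = (4C−1)/(4C−4) + 0.615/C = 43.103/40.103 + 0.0558 = 1.1306
τ₀ = 8FD/(πd³) = 8·2380·86.0/(π·7.8³) = 1.63744e+06/1490.8 = 1098.3 MPa
τ_max = K·τ₀ = 1.1306 × 1098.3 = 1241.8 MPa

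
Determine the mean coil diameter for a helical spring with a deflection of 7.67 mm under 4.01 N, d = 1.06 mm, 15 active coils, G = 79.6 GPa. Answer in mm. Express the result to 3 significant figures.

Required rate k = F/δ = 4.01/7.67 = 0.52282 N/mm
D = (Gd⁴/(8N_a·k))^(1/3) = (79.6×10³·1.06⁴/(8·15·0.52282))^(1/3)
  = (1601.79)^(1/3) = 11.7004 mm

11.7 mm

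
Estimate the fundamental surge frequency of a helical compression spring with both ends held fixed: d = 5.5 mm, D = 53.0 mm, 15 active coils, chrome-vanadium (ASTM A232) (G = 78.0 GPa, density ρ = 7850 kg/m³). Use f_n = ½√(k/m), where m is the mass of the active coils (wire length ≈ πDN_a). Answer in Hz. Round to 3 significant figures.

k = Gd⁴/(8D³N_a) = (78.0×10³)(5.5⁴)/(8·53.0³·15) = 3.9952 N/mm = 3995.2 N/m
Wire length L = πDN_a = π·53.0·15 = 2497.6 mm
m = ρ·(πd²/4)·L = 7850 × 23.758×10⁻⁶ m² × 2.4976 m = 0.4658 kg
f_n = ½√(k/m) = 0.5·√(3995.2/0.4658) = 0.5·√(8577) = 46.306 Hz

46.3 Hz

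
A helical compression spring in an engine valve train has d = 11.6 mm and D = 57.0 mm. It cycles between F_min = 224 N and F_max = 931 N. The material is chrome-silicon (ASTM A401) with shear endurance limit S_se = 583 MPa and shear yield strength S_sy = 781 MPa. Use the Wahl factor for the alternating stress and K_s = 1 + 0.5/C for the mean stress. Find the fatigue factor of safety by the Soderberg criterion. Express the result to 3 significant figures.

6.67

C = D/d = 57.0/11.6 = 4.9138; K_W = (4C−1)/(4C−4)+0.615/C = 1.3168; K_s = 1+0.5/C = 1.1018
F_a = (F_max−F_min)/2 = 353.5 N; F_m = (F_max+F_min)/2 = 577.5 N
τ_a = K_W·8F_aD/(πd³) = 1.3168 × 32.872 = 43.286 MPa
τ_m = K_s·8F_mD/(πd³) = 1.1018 × 53.702 = 59.167 MPa
Soderberg: 1/n_f = τ_a/S_se + τ_m/S_sy = 43.286/583 + 59.167/781 = 0.07425 + 0.07576 = 0.15
n_f = 1/0.15 = 6.666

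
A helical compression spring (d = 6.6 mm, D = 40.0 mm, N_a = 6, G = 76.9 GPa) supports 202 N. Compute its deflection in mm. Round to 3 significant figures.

k = Gd⁴/(8D³N_a) = (76.9×10³)(6.6⁴)/(8·40.0³·6) = 47.499 N/mm
δ = F/k = 202 / 47.499 = 4.2528 mm

4.25 mm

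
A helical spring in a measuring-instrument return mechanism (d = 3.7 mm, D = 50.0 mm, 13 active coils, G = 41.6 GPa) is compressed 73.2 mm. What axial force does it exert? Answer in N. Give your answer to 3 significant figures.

k = Gd⁴/(8D³N_a) = (41.6×10³)(3.7⁴)/(8·50.0³·13) = 0.59973 N/mm
F = k·δ = 0.59973 × 73.2 = 43.9 N

43.9 N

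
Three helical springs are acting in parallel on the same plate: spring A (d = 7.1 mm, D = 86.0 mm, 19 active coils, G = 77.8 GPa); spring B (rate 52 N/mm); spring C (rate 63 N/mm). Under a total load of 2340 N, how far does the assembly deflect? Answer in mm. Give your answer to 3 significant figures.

k_A = Gd⁴/(8D³N_a) = (77.8×10³)(7.1⁴)/(8·86.0³·19) = 2.0449 N/mm
Parallel: k_eq = 2.0449 + 52 + 63 = 117.04 N/mm
δ = F/k_eq = 2340/117.04 = 19.992 mm

20.0 mm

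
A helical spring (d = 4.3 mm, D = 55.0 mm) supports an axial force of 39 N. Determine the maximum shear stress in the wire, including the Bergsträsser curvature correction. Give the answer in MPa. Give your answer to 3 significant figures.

75.8 MPa

Spring index C = D/d = 55.0/4.3 = 12.7907
K_B = (4C+2)/(4C−3) = 53.163/48.163 = 1.1038
τ₀ = 8FD/(πd³) = 8·39·55.0/(π·4.3³) = 17160/249.78 = 68.701 MPa
τ_max = K·τ₀ = 1.1038 × 68.701 = 75.833 MPa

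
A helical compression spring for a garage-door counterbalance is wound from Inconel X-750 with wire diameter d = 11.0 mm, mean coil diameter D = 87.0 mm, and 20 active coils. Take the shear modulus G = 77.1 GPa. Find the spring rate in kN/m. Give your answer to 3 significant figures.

10.7 kN/m

k = Gd⁴/(8D³N_a) = (77.1×10³ × 11.0⁴) / (8 × 87.0³ × 20)
  = 1.12882e+09 / 1.0536e+08 = 10.714 N/mm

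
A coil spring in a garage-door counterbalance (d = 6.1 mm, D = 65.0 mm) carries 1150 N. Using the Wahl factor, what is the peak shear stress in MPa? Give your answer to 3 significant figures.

952 MPa

Spring index C = D/d = 65.0/6.1 = 10.6557
K_W = (4C−1)/(4C−4) + 0.615/C = 41.623/38.623 + 0.0577 = 1.1354
τ₀ = 8FD/(πd³) = 8·1150·65.0/(π·6.1³) = 598000/713.08 = 838.61 MPa
τ_max = K·τ₀ = 1.1354 × 838.61 = 952.15 MPa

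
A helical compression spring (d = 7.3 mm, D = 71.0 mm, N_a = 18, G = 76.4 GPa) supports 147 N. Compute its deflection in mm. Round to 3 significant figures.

34.9 mm

k = Gd⁴/(8D³N_a) = (76.4×10³)(7.3⁴)/(8·71.0³·18) = 4.2097 N/mm
δ = F/k = 147 / 4.2097 = 34.92 mm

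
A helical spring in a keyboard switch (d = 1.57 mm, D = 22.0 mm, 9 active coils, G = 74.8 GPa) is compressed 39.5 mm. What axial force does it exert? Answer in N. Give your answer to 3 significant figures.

23.4 N

k = Gd⁴/(8D³N_a) = (74.8×10³)(1.57⁴)/(8·22.0³·9) = 0.59279 N/mm
F = k·δ = 0.59279 × 39.5 = 23.415 N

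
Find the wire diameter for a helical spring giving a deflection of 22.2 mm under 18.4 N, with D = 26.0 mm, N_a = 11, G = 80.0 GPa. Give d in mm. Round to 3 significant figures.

Required rate k = F/δ = 18.4/22.2 = 0.82883 N/mm
d = (8D³N_a·k / G)^(1/4) = (8·26.0³·11·0.82883 / (80.0×10³))^0.25
  = (16.024)^0.25 = 2.0008 mm

2.00 mm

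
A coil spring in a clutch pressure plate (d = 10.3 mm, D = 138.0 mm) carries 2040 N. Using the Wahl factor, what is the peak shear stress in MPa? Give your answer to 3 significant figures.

Spring index C = D/d = 138.0/10.3 = 13.3981
K_W = (4C−1)/(4C−4) + 0.615/C = 52.592/49.592 + 0.0459 = 1.1064
τ₀ = 8FD/(πd³) = 8·2040·138.0/(π·10.3³) = 2.25216e+06/3432.9 = 656.05 MPa
τ_max = K·τ₀ = 1.1064 × 656.05 = 725.85 MPa

726 MPa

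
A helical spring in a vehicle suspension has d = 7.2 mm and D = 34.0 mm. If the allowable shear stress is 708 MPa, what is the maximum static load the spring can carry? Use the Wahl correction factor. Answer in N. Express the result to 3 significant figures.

C = D/d = 34.0/7.2 = 4.7222
K_W = (4C−1)/(4C−4) + 0.615/C = 17.889/14.889 + 0.1302 = 1.3317
τ_max = K·8FD/(πd³) → F_max = τ_allow·πd³/(8DK)
F_max = 708·π·7.2³/(8·34.0·1.3317) = 8.302e+05/362.23 = 2291.9 N

2290 N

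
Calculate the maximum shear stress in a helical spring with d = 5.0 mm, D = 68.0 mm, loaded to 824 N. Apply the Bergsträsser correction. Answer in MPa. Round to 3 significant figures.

1250 MPa

Spring index C = D/d = 68.0/5.0 = 13.6000
K_B = (4C+2)/(4C−3) = 56.400/51.400 = 1.0973
τ₀ = 8FD/(πd³) = 8·824·68.0/(π·5.0³) = 448256/392.7 = 1141.5 MPa
τ_max = K·τ₀ = 1.0973 × 1141.5 = 1252.5 MPa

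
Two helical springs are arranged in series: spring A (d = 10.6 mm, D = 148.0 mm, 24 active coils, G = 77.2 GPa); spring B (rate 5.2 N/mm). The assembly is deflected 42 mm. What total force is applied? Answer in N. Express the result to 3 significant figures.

k_A = Gd⁴/(8D³N_a) = (77.2×10³)(10.6⁴)/(8·148.0³·24) = 1.5659 N/mm
Series: 1/k_eq = 1/1.5659 + 1/5.2 = 0.83093; k_eq = 1.2035 N/mm
F = k_eq·δ = 1.2035·42 = 50.546 N

50.5 N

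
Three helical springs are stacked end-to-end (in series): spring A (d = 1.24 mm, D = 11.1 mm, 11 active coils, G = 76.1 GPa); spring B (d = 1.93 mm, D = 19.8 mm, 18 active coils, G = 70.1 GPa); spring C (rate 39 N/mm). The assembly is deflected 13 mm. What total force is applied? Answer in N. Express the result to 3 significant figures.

k_A = Gd⁴/(8D³N_a) = (76.1×10³)(1.24⁴)/(8·11.1³·11) = 1.4949 N/mm
k_B = Gd⁴/(8D³N_a) = (70.1×10³)(1.93⁴)/(8·19.8³·18) = 0.87014 N/mm
Series: 1/k_eq = 1/1.4949 + 1/0.87014 + 1/39 = 1.8438; k_eq = 0.54236 N/mm
F = k_eq·δ = 0.54236·13 = 7.0506 N

7.05 N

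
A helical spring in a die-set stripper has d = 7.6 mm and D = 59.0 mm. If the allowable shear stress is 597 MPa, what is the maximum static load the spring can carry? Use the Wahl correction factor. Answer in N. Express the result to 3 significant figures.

C = D/d = 59.0/7.6 = 7.7632
K_W = (4C−1)/(4C−4) + 0.615/C = 30.053/27.053 + 0.0792 = 1.1901
τ_max = K·8FD/(πd³) → F_max = τ_allow·πd³/(8DK)
F_max = 597·π·7.6³/(8·59.0·1.1901) = 8.2331e+05/561.73 = 1465.7 N

1470 N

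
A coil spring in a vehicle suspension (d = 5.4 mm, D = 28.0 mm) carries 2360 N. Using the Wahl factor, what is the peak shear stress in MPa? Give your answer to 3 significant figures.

Spring index C = D/d = 28.0/5.4 = 5.1852
K_W = (4C−1)/(4C−4) + 0.615/C = 19.741/16.741 + 0.1186 = 1.2978
τ₀ = 8FD/(πd³) = 8·2360·28.0/(π·5.4³) = 528640/494.69 = 1068.6 MPa
τ_max = K·τ₀ = 1.2978 × 1068.6 = 1386.9 MPa

1390 MPa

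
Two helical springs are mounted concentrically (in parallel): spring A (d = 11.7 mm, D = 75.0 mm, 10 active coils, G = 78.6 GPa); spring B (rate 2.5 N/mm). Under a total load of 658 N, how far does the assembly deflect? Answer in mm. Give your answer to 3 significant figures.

14.3 mm

k_A = Gd⁴/(8D³N_a) = (78.6×10³)(11.7⁴)/(8·75.0³·10) = 43.641 N/mm
Parallel: k_eq = 43.641 + 2.5 = 46.141 N/mm
δ = F/k_eq = 658/46.141 = 14.261 mm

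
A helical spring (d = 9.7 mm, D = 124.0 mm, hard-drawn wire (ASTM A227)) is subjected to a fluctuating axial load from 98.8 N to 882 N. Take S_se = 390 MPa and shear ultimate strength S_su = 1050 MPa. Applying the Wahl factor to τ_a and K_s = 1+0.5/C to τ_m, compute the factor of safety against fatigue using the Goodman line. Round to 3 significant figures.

C = D/d = 124.0/9.7 = 12.7835; K_W = (4C−1)/(4C−4)+0.615/C = 1.1118; K_s = 1+0.5/C = 1.0391
F_a = (F_max−F_min)/2 = 391.6 N; F_m = (F_max+F_min)/2 = 490.4 N
τ_a = K_W·8F_aD/(πd³) = 1.1118 × 135.48 = 150.63 MPa
τ_m = K_s·8F_mD/(πd³) = 1.0391 × 169.67 = 176.3 MPa
Goodman: 1/n_f = τ_a/S_se + τ_m/S_su = 150.63/390 + 176.3/1050 = 0.38622 + 0.16791 = 0.55413
n_f = 1/0.55413 = 1.805

1.80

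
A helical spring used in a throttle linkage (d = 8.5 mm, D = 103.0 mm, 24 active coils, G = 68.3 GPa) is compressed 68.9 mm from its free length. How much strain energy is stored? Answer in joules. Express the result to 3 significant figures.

4.03 J

k = Gd⁴/(8D³N_a) = (68.3×10³)(8.5⁴)/(8·103.0³·24) = 1.6994 N/mm
U = ½kδ² = 0.5 × 1.6994 × 68.9² = 4033.6 N·mm = 4.0336 J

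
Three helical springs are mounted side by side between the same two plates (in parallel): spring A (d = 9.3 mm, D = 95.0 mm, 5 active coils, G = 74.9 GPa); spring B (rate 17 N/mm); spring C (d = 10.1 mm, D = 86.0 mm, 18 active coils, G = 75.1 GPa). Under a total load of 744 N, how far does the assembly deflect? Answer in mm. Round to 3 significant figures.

17.8 mm

k_A = Gd⁴/(8D³N_a) = (74.9×10³)(9.3⁴)/(8·95.0³·5) = 16.337 N/mm
k_C = Gd⁴/(8D³N_a) = (75.1×10³)(10.1⁴)/(8·86.0³·18) = 8.5323 N/mm
Parallel: k_eq = 16.337 + 17 + 8.5323 = 41.87 N/mm
δ = F/k_eq = 744/41.87 = 17.769 mm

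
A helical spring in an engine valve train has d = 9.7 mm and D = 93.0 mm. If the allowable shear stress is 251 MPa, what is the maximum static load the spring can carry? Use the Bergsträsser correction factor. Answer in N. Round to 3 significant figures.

C = D/d = 93.0/9.7 = 9.5876
K_B = (4C+2)/(4C−3) = 40.351/35.351 = 1.1414
τ_max = K·8FD/(πd³) → F_max = τ_allow·πd³/(8DK)
F_max = 251·π·9.7³/(8·93.0·1.1414) = 7.1968e+05/849.23 = 847.45 N

847 N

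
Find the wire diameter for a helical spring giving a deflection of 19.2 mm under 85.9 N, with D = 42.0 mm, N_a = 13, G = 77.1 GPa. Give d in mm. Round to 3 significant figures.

Required rate k = F/δ = 85.9/19.2 = 4.474 N/mm
d = (8D³N_a·k / G)^(1/4) = (8·42.0³·13·4.474 / (77.1×10³))^0.25
  = (447.11)^0.25 = 4.5984 mm

4.60 mm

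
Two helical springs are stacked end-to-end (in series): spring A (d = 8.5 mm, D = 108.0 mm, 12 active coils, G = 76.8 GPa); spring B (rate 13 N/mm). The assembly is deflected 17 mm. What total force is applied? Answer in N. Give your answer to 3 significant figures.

k_A = Gd⁴/(8D³N_a) = (76.8×10³)(8.5⁴)/(8·108.0³·12) = 3.3151 N/mm
Series: 1/k_eq = 1/3.3151 + 1/13 = 0.37857; k_eq = 2.6415 N/mm
F = k_eq·δ = 2.6415·17 = 44.905 N

44.9 N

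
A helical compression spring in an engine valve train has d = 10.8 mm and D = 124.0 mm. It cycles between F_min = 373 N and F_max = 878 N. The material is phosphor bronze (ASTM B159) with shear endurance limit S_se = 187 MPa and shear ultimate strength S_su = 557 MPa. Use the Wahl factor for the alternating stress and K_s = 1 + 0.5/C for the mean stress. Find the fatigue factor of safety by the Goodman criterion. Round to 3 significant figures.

C = D/d = 124.0/10.8 = 11.4815; K_W = (4C−1)/(4C−4)+0.615/C = 1.1251; K_s = 1+0.5/C = 1.0435
F_a = (F_max−F_min)/2 = 252.5 N; F_m = (F_max+F_min)/2 = 625.5 N
τ_a = K_W·8F_aD/(πd³) = 1.1251 × 63.292 = 71.212 MPa
τ_m = K_s·8F_mD/(πd³) = 1.0435 × 156.79 = 163.62 MPa
Goodman: 1/n_f = τ_a/S_se + τ_m/S_su = 71.212/187 + 163.62/557 = 0.38081 + 0.29375 = 0.67456
n_f = 1/0.67456 = 1.482

1.48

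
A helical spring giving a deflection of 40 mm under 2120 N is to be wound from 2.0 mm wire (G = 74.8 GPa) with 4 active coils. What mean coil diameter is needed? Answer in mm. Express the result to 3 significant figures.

8.90 mm

Required rate k = F/δ = 2120/40 = 53 N/mm
D = (Gd⁴/(8N_a·k))^(1/3) = (74.8×10³·2.0⁴/(8·4·53))^(1/3)
  = (705.66)^(1/3) = 8.9029 mm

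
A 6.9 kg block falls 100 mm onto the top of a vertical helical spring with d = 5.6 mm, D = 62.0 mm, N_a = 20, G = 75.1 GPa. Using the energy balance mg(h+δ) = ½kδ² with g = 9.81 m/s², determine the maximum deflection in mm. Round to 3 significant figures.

k = Gd⁴/(8D³N_a) = (75.1×10³)(5.6⁴)/(8·62.0³·20) = 1.9369 N/mm
W = mg = 6.9 × 9.81 = 67.689 N
½kδ² − Wδ − Wh = 0 → δ = (W + √(W² + 2kWh))/k
δ = (67.689 + √(4581.8 + 26220.7))/1.9369 = (67.689 + 175.51)/1.9369 = 125.56 mm

126 mm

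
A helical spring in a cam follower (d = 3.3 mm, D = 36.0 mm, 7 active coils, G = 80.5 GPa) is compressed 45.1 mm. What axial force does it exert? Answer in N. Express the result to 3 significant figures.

k = Gd⁴/(8D³N_a) = (80.5×10³)(3.3⁴)/(8·36.0³·7) = 3.6539 N/mm
F = k·δ = 3.6539 × 45.1 = 164.79 N

165 N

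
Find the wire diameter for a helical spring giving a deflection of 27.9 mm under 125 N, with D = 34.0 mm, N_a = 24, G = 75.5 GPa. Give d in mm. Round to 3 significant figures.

Required rate k = F/δ = 125/27.9 = 4.4803 N/mm
d = (8D³N_a·k / G)^(1/4) = (8·34.0³·24·4.4803 / (75.5×10³))^0.25
  = (447.81)^0.25 = 4.6002 mm

4.60 mm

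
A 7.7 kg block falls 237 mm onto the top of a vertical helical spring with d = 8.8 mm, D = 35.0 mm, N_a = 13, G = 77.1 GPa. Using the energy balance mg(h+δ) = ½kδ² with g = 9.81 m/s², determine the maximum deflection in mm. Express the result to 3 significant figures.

19.3 mm

k = Gd⁴/(8D³N_a) = (77.1×10³)(8.8⁴)/(8·35.0³·13) = 103.69 N/mm
W = mg = 7.7 × 9.81 = 75.537 N
½kδ² − Wδ − Wh = 0 → δ = (W + √(W² + 2kWh))/k
δ = (75.537 + √(5705.8 + 3.71266e+06))/103.69 = (75.537 + 1928.3)/103.69 = 19.325 mm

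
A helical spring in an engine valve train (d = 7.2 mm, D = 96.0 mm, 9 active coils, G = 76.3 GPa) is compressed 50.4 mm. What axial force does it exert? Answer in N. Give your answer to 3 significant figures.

k = Gd⁴/(8D³N_a) = (76.3×10³)(7.2⁴)/(8·96.0³·9) = 3.2189 N/mm
F = k·δ = 3.2189 × 50.4 = 162.23 N

162 N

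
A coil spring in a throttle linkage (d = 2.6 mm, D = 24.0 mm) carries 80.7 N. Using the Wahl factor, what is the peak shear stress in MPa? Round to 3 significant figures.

325 MPa

Spring index C = D/d = 24.0/2.6 = 9.2308
K_W = (4C−1)/(4C−4) + 0.615/C = 35.923/32.923 + 0.0666 = 1.1577
τ₀ = 8FD/(πd³) = 8·80.7·24.0/(π·2.6³) = 15494.4/55.217 = 280.61 MPa
τ_max = K·τ₀ = 1.1577 × 280.61 = 324.88 MPa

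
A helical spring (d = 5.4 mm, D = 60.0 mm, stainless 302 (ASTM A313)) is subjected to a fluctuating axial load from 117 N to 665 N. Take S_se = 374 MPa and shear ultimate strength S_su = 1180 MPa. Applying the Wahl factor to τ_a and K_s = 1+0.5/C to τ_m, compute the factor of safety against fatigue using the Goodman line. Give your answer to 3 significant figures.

0.878

C = D/d = 60.0/5.4 = 11.1111; K_W = (4C−1)/(4C−4)+0.615/C = 1.1295; K_s = 1+0.5/C = 1.0450
F_a = (F_max−F_min)/2 = 274 N; F_m = (F_max+F_min)/2 = 391 N
τ_a = K_W·8F_aD/(πd³) = 1.1295 × 265.86 = 300.3 MPa
τ_m = K_s·8F_mD/(πd³) = 1.0450 × 379.39 = 396.46 MPa
Goodman: 1/n_f = τ_a/S_se + τ_m/S_su = 300.3/374 + 396.46/1180 = 0.80294 + 0.33599 = 1.1389
n_f = 1/1.1389 = 0.878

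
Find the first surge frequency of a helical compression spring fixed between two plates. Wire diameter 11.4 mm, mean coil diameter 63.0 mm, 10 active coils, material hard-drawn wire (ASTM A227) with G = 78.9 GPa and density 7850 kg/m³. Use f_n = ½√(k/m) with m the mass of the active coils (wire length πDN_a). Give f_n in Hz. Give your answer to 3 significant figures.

k = Gd⁴/(8D³N_a) = (78.9×10³)(11.4⁴)/(8·63.0³·10) = 66.617 N/mm = 66617 N/m
Wire length L = πDN_a = π·63.0·10 = 1979.2 mm
m = ρ·(πd²/4)·L = 7850 × 102.07×10⁻⁶ m² × 1.9792 m = 1.5858 kg
f_n = ½√(k/m) = 0.5·√(66617/1.5858) = 0.5·√(42007) = 102.48 Hz

102 Hz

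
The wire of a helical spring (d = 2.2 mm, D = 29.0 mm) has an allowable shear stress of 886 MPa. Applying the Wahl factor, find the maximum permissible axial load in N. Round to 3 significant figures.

C = D/d = 29.0/2.2 = 13.1818
K_W = (4C−1)/(4C−4) + 0.615/C = 51.727/48.727 + 0.0467 = 1.1082
τ_max = K·8FD/(πd³) → F_max = τ_allow·πd³/(8DK)
F_max = 886·π·2.2³/(8·29.0·1.1082) = 29638/257.11 = 115.28 N

115 N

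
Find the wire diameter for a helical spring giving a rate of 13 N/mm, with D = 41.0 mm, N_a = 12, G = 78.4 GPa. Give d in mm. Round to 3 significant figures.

5.76 mm

d = (8D³N_a·k / G)^(1/4) = (8·41.0³·12·13 / (78.4×10³))^0.25
  = (1097.1)^0.25 = 5.7552 mm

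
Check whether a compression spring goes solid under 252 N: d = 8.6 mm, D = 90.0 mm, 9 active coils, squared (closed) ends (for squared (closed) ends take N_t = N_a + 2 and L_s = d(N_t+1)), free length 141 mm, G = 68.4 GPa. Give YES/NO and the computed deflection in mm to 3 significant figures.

k = Gd⁴/(8D³N_a) = (68.4×10³)(8.6⁴)/(8·90.0³·9) = 7.1284 N/mm
N_t = 11; L_s = 8.6·12 = 103.2 mm; δ_solid = L₀ − L_s = 141 − 103.2 = 37.8 mm
δ = F/k = 252/7.1284 = 35.352 mm
δ < δ_solid → spring does not go solid

NO, δ = 35.4 mm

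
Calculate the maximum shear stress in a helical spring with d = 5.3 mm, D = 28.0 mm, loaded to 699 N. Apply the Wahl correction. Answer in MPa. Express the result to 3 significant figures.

Spring index C = D/d = 28.0/5.3 = 5.2830
K_W = (4C−1)/(4C−4) + 0.615/C = 20.132/17.132 + 0.1164 = 1.2915
τ₀ = 8FD/(πd³) = 8·699·28.0/(π·5.3³) = 156576/467.71 = 334.77 MPa
τ_max = K·τ₀ = 1.2915 × 334.77 = 432.36 MPa

432 MPa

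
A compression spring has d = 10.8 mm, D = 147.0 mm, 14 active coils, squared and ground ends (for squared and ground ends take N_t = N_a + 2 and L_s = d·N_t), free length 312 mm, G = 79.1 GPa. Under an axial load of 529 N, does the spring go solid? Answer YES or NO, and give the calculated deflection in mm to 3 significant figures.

YES, δ = 175 mm

k = Gd⁴/(8D³N_a) = (79.1×10³)(10.8⁴)/(8·147.0³·14) = 3.0248 N/mm
N_t = 16; L_s = 10.8·16 = 172.8 mm; δ_solid = L₀ − L_s = 312 − 172.8 = 139.2 mm
δ = F/k = 529/3.0248 = 174.89 mm
δ ≥ δ_solid → spring goes solid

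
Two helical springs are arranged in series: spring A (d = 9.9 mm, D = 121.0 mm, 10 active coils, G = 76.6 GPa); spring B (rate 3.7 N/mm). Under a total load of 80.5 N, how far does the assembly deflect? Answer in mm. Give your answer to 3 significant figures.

37.3 mm

k_A = Gd⁴/(8D³N_a) = (76.6×10³)(9.9⁴)/(8·121.0³·10) = 5.1919 N/mm
Series: 1/k_eq = 1/5.1919 + 1/3.7 = 0.46288; k_eq = 2.1604 N/mm
δ = F/k_eq = 80.5/2.1604 = 37.262 mm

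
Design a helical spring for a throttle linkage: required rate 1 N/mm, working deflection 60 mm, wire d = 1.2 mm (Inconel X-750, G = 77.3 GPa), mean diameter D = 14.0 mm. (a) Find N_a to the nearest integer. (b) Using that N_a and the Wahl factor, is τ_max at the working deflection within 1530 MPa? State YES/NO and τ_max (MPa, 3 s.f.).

(a) 7 coils; (b) YES, τ_max = 1450 MPa

N_a = Gd⁴/(8D³k) = (77.3×10³)(1.2⁴)/(8·14.0³·1) = 7.302 → N_a = 7
Actual rate k = Gd⁴/(8D³·7) = 1.0431 N/mm
Working load F = kδ = 1.0431·60 = 62.587 N
C = 14.0/1.2 = 11.6667; K_W = (4C−1)/(4C−4)+0.615/C = 1.1230
τ_max = K_W·8FD/(πd³) = 1.1230·1291.2 = 1450.1 MPa
τ_max ≤ 1530 MPa → acceptable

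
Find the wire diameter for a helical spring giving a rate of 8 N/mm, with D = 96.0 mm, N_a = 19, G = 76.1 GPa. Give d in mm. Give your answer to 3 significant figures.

d = (8D³N_a·k / G)^(1/4) = (8·96.0³·19·8 / (76.1×10³))^0.25
  = (14137)^0.25 = 10.9041 mm

10.9 mm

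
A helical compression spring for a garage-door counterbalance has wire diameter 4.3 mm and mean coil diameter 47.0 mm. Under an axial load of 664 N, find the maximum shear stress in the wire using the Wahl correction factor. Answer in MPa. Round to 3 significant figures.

1130 MPa

Spring index C = D/d = 47.0/4.3 = 10.9302
K_W = (4C−1)/(4C−4) + 0.615/C = 42.721/39.721 + 0.0563 = 1.1318
τ₀ = 8FD/(πd³) = 8·664·47.0/(π·4.3³) = 249664/249.78 = 999.54 MPa
τ_max = K·τ₀ = 1.1318 × 999.54 = 1131.3 MPa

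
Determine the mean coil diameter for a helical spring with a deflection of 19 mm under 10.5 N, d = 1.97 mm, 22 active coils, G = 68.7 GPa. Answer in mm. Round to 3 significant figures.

Required rate k = F/δ = 10.5/19 = 0.55263 N/mm
D = (Gd⁴/(8N_a·k))^(1/3) = (68.7×10³·1.97⁴/(8·22·0.55263))^(1/3)
  = (10638.3)^(1/3) = 21.9933 mm

22.0 mm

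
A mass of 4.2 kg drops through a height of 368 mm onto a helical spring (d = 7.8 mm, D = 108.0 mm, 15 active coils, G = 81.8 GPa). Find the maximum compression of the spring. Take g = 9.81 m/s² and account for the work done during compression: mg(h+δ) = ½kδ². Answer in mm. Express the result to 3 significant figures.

145 mm

k = Gd⁴/(8D³N_a) = (81.8×10³)(7.8⁴)/(8·108.0³·15) = 2.003 N/mm
W = mg = 4.2 × 9.81 = 41.202 N
½kδ² − Wδ − Wh = 0 → δ = (W + √(W² + 2kWh))/k
δ = (41.202 + √(1697.6 + 60740.1))/2.003 = (41.202 + 249.88)/2.003 = 145.32 mm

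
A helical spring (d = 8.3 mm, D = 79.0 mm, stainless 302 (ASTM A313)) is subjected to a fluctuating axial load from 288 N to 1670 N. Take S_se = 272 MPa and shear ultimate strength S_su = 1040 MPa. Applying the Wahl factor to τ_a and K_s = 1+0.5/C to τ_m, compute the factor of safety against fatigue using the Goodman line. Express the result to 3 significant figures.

0.725

C = D/d = 79.0/8.3 = 9.5181; K_W = (4C−1)/(4C−4)+0.615/C = 1.1527; K_s = 1+0.5/C = 1.0525
F_a = (F_max−F_min)/2 = 691 N; F_m = (F_max+F_min)/2 = 979 N
τ_a = K_W·8F_aD/(πd³) = 1.1527 × 243.11 = 280.23 MPa
τ_m = K_s·8F_mD/(πd³) = 1.0525 × 344.44 = 362.54 MPa
Goodman: 1/n_f = τ_a/S_se + τ_m/S_su = 280.23/272 + 362.54/1040 = 1.03025 + 0.34859 = 1.3788
n_f = 1/1.3788 = 0.7252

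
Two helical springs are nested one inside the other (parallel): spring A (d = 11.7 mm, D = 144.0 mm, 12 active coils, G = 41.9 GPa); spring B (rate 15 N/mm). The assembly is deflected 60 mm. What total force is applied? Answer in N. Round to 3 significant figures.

1060 N

k_A = Gd⁴/(8D³N_a) = (41.9×10³)(11.7⁴)/(8·144.0³·12) = 2.739 N/mm
Parallel: k_eq = 2.739 + 15 = 17.739 N/mm
F = k_eq·δ = 17.739·60 = 1064.3 N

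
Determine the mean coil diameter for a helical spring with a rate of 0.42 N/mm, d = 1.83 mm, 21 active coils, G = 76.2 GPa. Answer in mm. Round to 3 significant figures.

23.0 mm

D = (Gd⁴/(8N_a·k))^(1/3) = (76.2×10³·1.83⁴/(8·21·0.42))^(1/3)
  = (12111.6)^(1/3) = 22.9650 mm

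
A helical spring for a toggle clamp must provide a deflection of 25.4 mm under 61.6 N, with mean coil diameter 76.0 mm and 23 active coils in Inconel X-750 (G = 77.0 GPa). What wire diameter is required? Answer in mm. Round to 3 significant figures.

7.10 mm

Required rate k = F/δ = 61.6/25.4 = 2.4252 N/mm
d = (8D³N_a·k / G)^(1/4) = (8·76.0³·23·2.4252 / (77.0×10³))^0.25
  = (2544)^0.25 = 7.1020 mm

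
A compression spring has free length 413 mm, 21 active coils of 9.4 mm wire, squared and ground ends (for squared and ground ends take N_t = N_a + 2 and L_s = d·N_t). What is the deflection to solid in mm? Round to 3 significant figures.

197 mm

N_t = 23; L_s = 9.4·23 = 216.2 mm
δ_solid = L₀ − L_s = 413 − 216.2 = 196.8 mm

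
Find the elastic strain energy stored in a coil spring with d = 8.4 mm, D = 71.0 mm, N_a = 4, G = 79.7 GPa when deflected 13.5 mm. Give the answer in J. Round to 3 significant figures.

k = Gd⁴/(8D³N_a) = (79.7×10³)(8.4⁴)/(8·71.0³·4) = 34.646 N/mm
U = ½kδ² = 0.5 × 34.646 × 13.5² = 3157.1 N·mm = 3.1571 J

3.16 J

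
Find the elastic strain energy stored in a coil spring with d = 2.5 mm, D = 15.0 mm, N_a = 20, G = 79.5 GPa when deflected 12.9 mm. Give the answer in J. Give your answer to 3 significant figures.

k = Gd⁴/(8D³N_a) = (79.5×10³)(2.5⁴)/(8·15.0³·20) = 5.7509 N/mm
U = ½kδ² = 0.5 × 5.7509 × 12.9² = 478.5 N·mm = 0.4785 J

0.479 J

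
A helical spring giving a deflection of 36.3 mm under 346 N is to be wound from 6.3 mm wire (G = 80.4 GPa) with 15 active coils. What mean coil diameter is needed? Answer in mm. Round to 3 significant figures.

48.0 mm

Required rate k = F/δ = 346/36.3 = 9.5317 N/mm
D = (Gd⁴/(8N_a·k))^(1/3) = (80.4×10³·6.3⁴/(8·15·9.5317))^(1/3)
  = (110731)^(1/3) = 48.0200 mm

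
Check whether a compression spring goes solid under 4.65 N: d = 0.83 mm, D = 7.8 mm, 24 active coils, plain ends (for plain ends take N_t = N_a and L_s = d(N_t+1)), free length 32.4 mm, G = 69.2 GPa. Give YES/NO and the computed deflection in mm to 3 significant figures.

YES, δ = 12.9 mm

k = Gd⁴/(8D³N_a) = (69.2×10³)(0.83⁴)/(8·7.8³·24) = 0.36044 N/mm
N_t = 24; L_s = 0.83·25 = 20.75 mm; δ_solid = L₀ − L_s = 32.4 − 20.75 = 11.65 mm
δ = F/k = 4.65/0.36044 = 12.901 mm
δ ≥ δ_solid → spring goes solid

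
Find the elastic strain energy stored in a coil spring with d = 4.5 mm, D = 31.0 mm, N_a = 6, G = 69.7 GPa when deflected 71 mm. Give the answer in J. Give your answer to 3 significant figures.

50.4 J

k = Gd⁴/(8D³N_a) = (69.7×10³)(4.5⁴)/(8·31.0³·6) = 19.987 N/mm
U = ½kδ² = 0.5 × 19.987 × 71² = 50378 N·mm = 50.378 J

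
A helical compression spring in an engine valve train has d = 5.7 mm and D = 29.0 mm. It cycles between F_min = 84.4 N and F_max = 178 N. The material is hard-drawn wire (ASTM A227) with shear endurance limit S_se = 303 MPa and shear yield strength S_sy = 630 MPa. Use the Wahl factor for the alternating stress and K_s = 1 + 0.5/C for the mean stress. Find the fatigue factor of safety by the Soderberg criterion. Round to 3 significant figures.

5.83

C = D/d = 29.0/5.7 = 5.0877; K_W = (4C−1)/(4C−4)+0.615/C = 1.3044; K_s = 1+0.5/C = 1.0983
F_a = (F_max−F_min)/2 = 46.8 N; F_m = (F_max+F_min)/2 = 131.2 N
τ_a = K_W·8F_aD/(πd³) = 1.3044 × 18.662 = 24.342 MPa
τ_m = K_s·8F_mD/(πd³) = 1.0983 × 52.318 = 57.459 MPa
Soderberg: 1/n_f = τ_a/S_se + τ_m/S_sy = 24.342/303 + 57.459/630 = 0.08034 + 0.09120 = 0.17154
n_f = 1/0.17154 = 5.829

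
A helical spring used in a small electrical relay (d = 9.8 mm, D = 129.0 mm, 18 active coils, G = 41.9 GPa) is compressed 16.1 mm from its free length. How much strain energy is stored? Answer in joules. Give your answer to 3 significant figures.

0.162 J

k = Gd⁴/(8D³N_a) = (41.9×10³)(9.8⁴)/(8·129.0³·18) = 1.2502 N/mm
U = ½kδ² = 0.5 × 1.2502 × 16.1² = 162.03 N·mm = 0.16203 J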